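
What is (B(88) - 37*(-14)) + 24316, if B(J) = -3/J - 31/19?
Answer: 41519663/1672 ≈ 24832.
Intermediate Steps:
B(J) = -31/19 - 3/J (B(J) = -3/J - 31*1/19 = -3/J - 31/19 = -31/19 - 3/J)
(B(88) - 37*(-14)) + 24316 = ((-31/19 - 3/88) - 37*(-14)) + 24316 = ((-31/19 - 3*1/88) + 518) + 24316 = ((-31/19 - 3/88) + 518) + 24316 = (-2785/1672 + 518) + 24316 = 863311/1672 + 24316 = 41519663/1672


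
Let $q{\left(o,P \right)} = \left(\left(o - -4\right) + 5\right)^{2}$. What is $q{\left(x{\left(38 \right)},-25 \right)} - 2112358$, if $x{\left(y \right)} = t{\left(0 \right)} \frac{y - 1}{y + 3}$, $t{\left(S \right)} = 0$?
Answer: $-2112277$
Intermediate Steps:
$x{\left(y \right)} = 0$ ($x{\left(y \right)} = 0 \frac{y - 1}{y + 3} = 0 \frac{-1 + y}{3 + y} = 0$)
$q{\left(o,P \right)} = \left(9 + o\right)^{2}$ ($q{\left(o,P \right)} = \left(\left(o + 4\right) + 5\right)^{2} = \left(\left(4 + o\right) + 5\right)^{2} = \left(9 + o\right)^{2}$)
$q{\left(x{\left(38 \right)},-25 \right)} - 2112358 = \left(9 + 0\right)^{2} - 2112358 = 9^{2} - 2112358 = 81 - 2112358 = -2112277$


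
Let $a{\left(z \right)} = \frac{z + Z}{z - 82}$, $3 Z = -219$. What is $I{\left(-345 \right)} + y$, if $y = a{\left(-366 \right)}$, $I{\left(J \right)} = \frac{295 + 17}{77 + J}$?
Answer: $- \frac{5531}{30016} \approx -0.18427$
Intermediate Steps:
$Z = -73$ ($Z = \frac{1}{3} \left(-219\right) = -73$)
$I{\left(J \right)} = \frac{312}{77 + J}$
$a{\left(z \right)} = \frac{-73 + z}{-82 + z}$ ($a{\left(z \right)} = \frac{z - 73}{z - 82} = \frac{-73 + z}{-82 + z}$)
$y = \frac{439}{448}$ ($y = \frac{-73 - 366}{-82 - 366} = \frac{1}{-448} \left(-439\right) = \left(- \frac{1}{448}\right) \left(-439\right) = \frac{439}{448} \approx 0.97991$)
$I{\left(-345 \right)} + y = \frac{312}{77 - 345} + \frac{439}{448} = \frac{312}{-268} + \frac{439}{448} = 312 \left(- \frac{1}{268}\right) + \frac{439}{448} = - \frac{78}{67} + \frac{439}{448} = - \frac{5531}{30016}$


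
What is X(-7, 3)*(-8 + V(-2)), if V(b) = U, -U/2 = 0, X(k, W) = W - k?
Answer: -80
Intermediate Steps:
U = 0 (U = -2*0 = 0)
V(b) = 0
X(-7, 3)*(-8 + V(-2)) = (3 - 1*(-7))*(-8 + 0) = (3 + 7)*(-8) = 10*(-8) = -80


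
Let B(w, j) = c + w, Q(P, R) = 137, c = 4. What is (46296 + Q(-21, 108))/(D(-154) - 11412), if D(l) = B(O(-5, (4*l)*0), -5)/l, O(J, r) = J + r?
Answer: -7150682/1757447 ≈ -4.0688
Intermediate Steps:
B(w, j) = 4 + w
D(l) = -1/l (D(l) = (4 + (-5 + (4*l)*0))/l = (4 + (-5 + 0))/l = (4 - 5)/l = -1/l)
(46296 + Q(-21, 108))/(D(-154) - 11412) = (46296 + 137)/(-1/(-154) - 11412) = 46433/(-1*(-1/154) - 11412) = 46433/(1/154 - 11412) = 46433/(-1757447/154) = 46433*(-154/1757447) = -7150682/1757447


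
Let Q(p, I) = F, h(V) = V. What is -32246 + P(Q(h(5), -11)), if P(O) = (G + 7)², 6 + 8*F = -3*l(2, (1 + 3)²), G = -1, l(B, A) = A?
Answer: -32210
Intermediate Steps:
F = -27/4 (F = -¾ + (-3*(1 + 3)²)/8 = -¾ + (-3*4²)/8 = -¾ + (-3*16)/8 = -¾ + (⅛)*(-48) = -¾ - 6 = -27/4 ≈ -6.7500)
Q(p, I) = -27/4
P(O) = 36 (P(O) = (-1 + 7)² = 6² = 36)
-32246 + P(Q(h(5), -11)) = -32246 + 36 = -32210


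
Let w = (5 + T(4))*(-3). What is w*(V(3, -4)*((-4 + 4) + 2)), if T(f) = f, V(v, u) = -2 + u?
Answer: 324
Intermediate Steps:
w = -27 (w = (5 + 4)*(-3) = 9*(-3) = -27)
w*(V(3, -4)*((-4 + 4) + 2)) = -27*(-2 - 4)*((-4 + 4) + 2) = -(-162)*(0 + 2) = -(-162)*2 = -27*(-12) = 324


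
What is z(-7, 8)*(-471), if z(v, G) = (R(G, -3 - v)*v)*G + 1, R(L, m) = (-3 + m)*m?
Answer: 105033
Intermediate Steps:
R(L, m) = m*(-3 + m)
z(v, G) = 1 + G*v*(-6 - v)*(-3 - v) (z(v, G) = (((-3 - v)*(-3 + (-3 - v)))*v)*G + 1 = (((-3 - v)*(-6 - v))*v)*G + 1 = (((-6 - v)*(-3 - v))*v)*G + 1 = (v*(-6 - v)*(-3 - v))*G + 1 = G*v*(-6 - v)*(-3 - v) + 1 = 1 + G*v*(-6 - v)*(-3 - v))
z(-7, 8)*(-471) = (1 + 8*(-7)*(3 - 7)*(6 - 7))*(-471) = (1 + 8*(-7)*(-4)*(-1))*(-471) = (1 - 224)*(-471) = -223*(-471) = 105033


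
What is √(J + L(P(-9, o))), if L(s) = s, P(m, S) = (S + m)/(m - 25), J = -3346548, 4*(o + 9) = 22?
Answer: I*√3868609063/34 ≈ 1829.4*I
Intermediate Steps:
o = -7/2 (o = -9 + (¼)*22 = -9 + 11/2 = -7/2 ≈ -3.5000)
P(m, S) = (S + m)/(-25 + m)
√(J + L(P(-9, o))) = √(-3346548 + (-7/2 - 9)/(-25 - 9)) = √(-3346548 - 25/2/(-34)) = √(-3346548 - 1/34*(-25/2)) = √(-3346548 + 25/68) = √(-227565239/68) = I*√3868609063/34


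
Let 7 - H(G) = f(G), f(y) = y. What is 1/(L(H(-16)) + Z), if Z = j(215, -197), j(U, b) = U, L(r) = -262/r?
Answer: 23/4683 ≈ 0.0049114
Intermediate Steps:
H(G) = 7 - G
Z = 215
1/(L(H(-16)) + Z) = 1/(-262/(7 - 1*(-16)) + 215) = 1/(-262/(7 + 16) + 215) = 1/(-262/23 + 215) = 1/(4683/23) = 23/4683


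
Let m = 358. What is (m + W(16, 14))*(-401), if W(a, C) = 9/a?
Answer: -2300537/16 ≈ -1.4378e+5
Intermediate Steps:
(m + W(16, 14))*(-401) = (358 + 9/16)*(-401) = (5737/16)*(-401) = -2300537/16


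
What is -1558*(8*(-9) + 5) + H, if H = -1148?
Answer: 103238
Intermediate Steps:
-1558*(8*(-9) + 5) + H = -1558*(8*(-9) + 5) - 1148 = -1558*(-72 + 5) - 1148 = -1558*(-67) - 1148 = 104386 - 1148 = 103238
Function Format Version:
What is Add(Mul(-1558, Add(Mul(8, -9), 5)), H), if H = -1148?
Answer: 103238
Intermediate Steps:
Add(Mul(-1558, Add(Mul(8, -9), 5)), H) = Add(Mul(-1558, Add(Mul(8, -9), 5)), -1148) = Add(Mul(-1558, Add(-72, 5)), -1148) = Add(Mul(-1558, -67), -1148) = Add(104386, -1148) = 103238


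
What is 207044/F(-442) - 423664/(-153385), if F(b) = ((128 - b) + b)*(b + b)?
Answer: 4045246247/4338954880 ≈ 0.93231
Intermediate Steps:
F(b) = 256*b (F(b) = 128*(2*b) = 256*b)
207044/F(-442) - 423664/(-153385) = 207044/((256*(-442))) - 423664/(-153385) = 207044/(-113152) - 423664*(-1/153385) = 207044*(-1/113152) + 423664/153385 = -51761/28288 + 423664/153385 = 4045246247/4338954880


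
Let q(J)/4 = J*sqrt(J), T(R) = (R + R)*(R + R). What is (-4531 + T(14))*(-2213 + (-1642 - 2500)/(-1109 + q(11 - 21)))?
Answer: 10313771782725/1245881 + 620802960*I*sqrt(10)/1245881 ≈ 8.2783e+6 + 1575.7*I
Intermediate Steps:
T(R) = 4*R**2 (T(R) = (2*R)*(2*R) = 4*R**2)
q(J) = 4*J**(3/2) (q(J) = 4*(J*sqrt(J)) = 4*J**(3/2))
(-4531 + T(14))*(-2213 + (-1642 - 2500)/(-1109 + q(11 - 21))) = (-4531 + 4*14**2)*(-2213 + (-1642 - 2500)/(-1109 + 4*(11 - 21)**(3/2))) = (-4531 + 4*196)*(-2213 - 4142/(-1109 + 4*(-10)**(3/2))) = (-4531 + 784)*(-2213 - 4142/(-1109 + 4*(-10*I*sqrt(10)))) = -3747*(-2213 - 4142/(-1109 - 40*I*sqrt(10))) = 8292111 + 15520074/(-1109 - 40*I*sqrt(10))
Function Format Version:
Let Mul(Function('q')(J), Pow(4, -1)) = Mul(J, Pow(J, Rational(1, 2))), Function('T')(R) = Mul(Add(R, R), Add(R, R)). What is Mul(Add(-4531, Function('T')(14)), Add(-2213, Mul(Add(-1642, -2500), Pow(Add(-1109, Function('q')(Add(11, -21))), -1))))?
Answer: Add(Rational(10313771782725, 1245881), Mul(Rational(620802960, 1245881), I, Pow(10, Rational(1, 2)))) ≈ Add(8.2783e+6, Mul(1575.7, I))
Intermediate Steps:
Function('T')(R) = Mul(4, Pow(R, 2)) (Function('T')(R) = Mul(Mul(2, R), Mul(2, R)) = Mul(4, Pow(R, 2)))
Function('q')(J) = Mul(4, Pow(J, Rational(3, 2))) (Function('q')(J) = Mul(4, Mul(J, Pow(J, Rational(1, 2)))) = Mul(4, Pow(J, Rational(3, 2))))
Mul(Add(-4531, Function('T')(14)), Add(-2213, Mul(Add(-1642, -2500), Pow(Add(-1109, Function('q')(Add(11, -21))), -1)))) = Mul(Add(-4531, Mul(4, Pow(14, 2))), Add(-2213, Mul(Add(-1642, -2500), Pow(Add(-1109, Mul(4, Pow(Add(11, -21), Rational(3, 2)))), -1)))) = Mul(Add(-4531, Mul(4, 196)), Add(-2213, Mul(-4142, Pow(Add(-1109, Mul(4, Pow(-10, Rational(3, 2)))), -1)))) = Mul(Add(-4531, 784), Add(-2213, Mul(-4142, Pow(Add(-1109, Mul(4, Mul(-10, I, Pow(10, Rational(1, 2))))), -1)))) = Mul(-3747, Add(-2213, Mul(-4142, Pow(Add(-1109, Mul(-40, I, Pow(10, Rational(1, 2)))), -1)))) = Add(8292111, Mul(15520074, Pow(Add(-1109, Mul(-40, I, Pow(10, Rational(1, 2)))), -1)))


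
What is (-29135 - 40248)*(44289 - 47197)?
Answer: 201765764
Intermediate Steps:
(-29135 - 40248)*(44289 - 47197) = -69383*(-2908) = 201765764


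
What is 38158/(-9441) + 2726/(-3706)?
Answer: -83574857/17494173 ≈ -4.7773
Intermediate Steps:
38158/(-9441) + 2726/(-3706) = 38158*(-1/9441) + 2726*(-1/3706) = -38158/9441 - 1363/1853 = -83574857/17494173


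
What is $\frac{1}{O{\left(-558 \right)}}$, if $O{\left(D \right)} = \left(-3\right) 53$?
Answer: $- \frac{1}{159} \approx -0.0062893$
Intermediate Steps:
$O{\left(D \right)} = -159$
$\frac{1}{O{\left(-558 \right)}} = \frac{1}{-159} = - \frac{1}{159}$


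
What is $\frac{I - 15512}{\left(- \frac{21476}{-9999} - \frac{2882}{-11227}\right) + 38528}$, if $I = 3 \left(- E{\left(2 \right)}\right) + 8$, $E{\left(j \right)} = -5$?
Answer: $- \frac{1738776134997}{4325375934314} \approx -0.40199$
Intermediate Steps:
$I = 23$ ($I = 3 \left(\left(-1\right) \left(-5\right)\right) + 8 = 3 \cdot 5 + 8 = 15 + 8 = 23$)
$\frac{I - 15512}{\left(- \frac{21476}{-9999} - \frac{2882}{-11227}\right) + 38528} = \frac{23 - 15512}{\left(- \frac{21476}{-9999} - \frac{2882}{-11227}\right) + 38528} = - \frac{15489}{\left(\left(-21476\right) \left(- \frac{1}{9999}\right) - - \frac{2882}{11227}\right) + 38528} = - \frac{15489}{\left(\frac{21476}{9999} + \frac{2882}{11227}\right) + 38528} = - \frac{15489}{\frac{269928170}{112258773} + 38528} = - \frac{15489}{\frac{4325375934314}{112258773}} = \left(-15489\right) \frac{112258773}{4325375934314} = - \frac{1738776134997}{4325375934314}$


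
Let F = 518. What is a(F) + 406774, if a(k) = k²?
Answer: 675098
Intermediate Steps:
a(F) + 406774 = 518² + 406774 = 268324 + 406774 = 675098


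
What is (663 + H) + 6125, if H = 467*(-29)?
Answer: -6755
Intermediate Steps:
H = -13543
(663 + H) + 6125 = (663 - 13543) + 6125 = -12880 + 6125 = -6755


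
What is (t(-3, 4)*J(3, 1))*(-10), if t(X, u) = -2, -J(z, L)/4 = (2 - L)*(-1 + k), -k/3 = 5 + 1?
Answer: 1520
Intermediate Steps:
k = -18 (k = -3*(5 + 1) = -3*6 = -18)
J(z, L) = 152 - 76*L (J(z, L) = -4*(2 - L)*(-1 - 18) = -4*(2 - L)*(-19) = -4*(-38 + 19*L) = 152 - 76*L)
(t(-3, 4)*J(3, 1))*(-10) = -2*(152 - 76*1)*(-10) = -2*(152 - 76)*(-10) = -2*76*(-10) = -152*(-10) = 1520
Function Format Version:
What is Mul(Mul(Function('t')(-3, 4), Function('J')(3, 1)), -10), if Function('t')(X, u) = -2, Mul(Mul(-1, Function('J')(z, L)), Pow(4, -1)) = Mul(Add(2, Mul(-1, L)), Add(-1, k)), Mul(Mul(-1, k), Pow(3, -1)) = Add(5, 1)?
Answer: 1520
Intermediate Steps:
k = -18 (k = Mul(-3, Add(5, 1)) = Mul(-3, 6) = -18)
Function('J')(z, L) = Add(152, Mul(-76, L)) (Function('J')(z, L) = Mul(-4, Mul(Add(2, Mul(-1, L)), Add(-1, -18))) = Mul(-4, Mul(Add(2, Mul(-1, L)), -19)) = Mul(-4, Add(-38, Mul(19, L))) = Add(152, Mul(-76, L)))
Mul(Mul(Function('t')(-3, 4), Function('J')(3, 1)), -10) = Mul(Mul(-2, Add(152, Mul(-76, 1))), -10) = Mul(Mul(-2, Add(152, -76)), -10) = Mul(Mul(-2, 76), -10) = Mul(-152, -10) = 1520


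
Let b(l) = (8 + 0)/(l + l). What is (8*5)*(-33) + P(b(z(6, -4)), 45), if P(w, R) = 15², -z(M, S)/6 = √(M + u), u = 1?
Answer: -1095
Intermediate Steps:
z(M, S) = -6*√(1 + M) (z(M, S) = -6*√(M + 1) = -6*√(1 + M))
b(l) = 4/l (b(l) = 8/((2*l)) = 8*(1/(2*l)) = 4/l)
P(w, R) = 225
(8*5)*(-33) + P(b(z(6, -4)), 45) = (8*5)*(-33) + 225 = 40*(-33) + 225 = -1320 + 225 = -1095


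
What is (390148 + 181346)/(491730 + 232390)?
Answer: 285747/362060 ≈ 0.78923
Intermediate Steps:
(390148 + 181346)/(491730 + 232390) = 571494/724120 = 571494*(1/724120) = 285747/362060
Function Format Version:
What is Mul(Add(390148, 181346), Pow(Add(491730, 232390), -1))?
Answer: Rational(285747, 362060) ≈ 0.78923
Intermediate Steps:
Mul(Add(390148, 181346), Pow(Add(491730, 232390), -1)) = Mul(571494, Pow(724120, -1)) = Mul(571494, Rational(1, 724120)) = Rational(285747, 362060)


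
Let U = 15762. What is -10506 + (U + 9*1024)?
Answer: 14472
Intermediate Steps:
-10506 + (U + 9*1024) = -10506 + (15762 + 9*1024) = -10506 + (15762 + 9216) = -10506 + 24978 = 14472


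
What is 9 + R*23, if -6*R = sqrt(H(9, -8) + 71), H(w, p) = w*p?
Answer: 9 - 23*I/6 ≈ 9.0 - 3.8333*I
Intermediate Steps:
H(w, p) = p*w
R = -I/6 (R = -sqrt(-8*9 + 71)/6 = -sqrt(-72 + 71)/6 = -I/6 ≈ -0.16667*I)
9 + R*23 = 9 - I/6*23 = 9 - 23*I/6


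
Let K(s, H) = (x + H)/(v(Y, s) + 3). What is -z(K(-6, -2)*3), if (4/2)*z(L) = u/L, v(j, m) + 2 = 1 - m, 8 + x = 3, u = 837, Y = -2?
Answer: 1116/7 ≈ 159.43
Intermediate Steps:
x = -5 (x = -8 + 3 = -5)
v(j, m) = -1 - m (v(j, m) = -2 + (1 - m) = -1 - m)
K(s, H) = (-5 + H)/(2 - s) (K(s, H) = (-5 + H)/((-1 - s) + 3) = (-5 + H)/(2 - s))
z(L) = 837/(2*L) (z(L) = (837/L)/2 = 837/(2*L))
-z(K(-6, -2)*3) = -837/(2*(((5 - 1*(-2))/(-2 - 6))*3)) = -837/(2*(((5 + 2)/(-8))*3)) = -837/(2*(-⅛*7*3)) = -837/(2*((-7/8*3))) = -837/(2*(-21/8)) = -837*(-8)/(2*21) = -1*(-1116/7) = 1116/7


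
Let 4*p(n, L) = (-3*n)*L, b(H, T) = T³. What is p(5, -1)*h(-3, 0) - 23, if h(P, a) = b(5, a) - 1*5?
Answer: -167/4 ≈ -41.750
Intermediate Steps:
h(P, a) = -5 + a³ (h(P, a) = a³ - 1*5 = a³ - 5 = -5 + a³)
p(n, L) = -3*L*n/4 (p(n, L) = ((-3*n)*L)/4 = (-3*L*n)/4 = -3*L*n/4)
p(5, -1)*h(-3, 0) - 23 = (-¾*(-1)*5)*(-5 + 0³) - 23 = 15*(-5 + 0)/4 - 23 = (15/4)*(-5) - 23 = -75/4 - 23 = -167/4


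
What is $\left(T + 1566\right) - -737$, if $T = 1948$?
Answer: $4251$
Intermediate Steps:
$\left(T + 1566\right) - -737 = \left(1948 + 1566\right) - -737 = 3514 + 737 = 4251$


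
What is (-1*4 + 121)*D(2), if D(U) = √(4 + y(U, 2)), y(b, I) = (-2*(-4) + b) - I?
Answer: 234*√3 ≈ 405.30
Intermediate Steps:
y(b, I) = 8 + b - I (y(b, I) = (8 + b) - I = 8 + b - I)
D(U) = √(10 + U) (D(U) = √(4 + (8 + U - 1*2)) = √(4 + (8 + U - 2)) = √(4 + (6 + U)) = √(10 + U))
(-1*4 + 121)*D(2) = (-1*4 + 121)*√(10 + 2) = (-4 + 121)*√12 = 117*(2*√3) = 234*√3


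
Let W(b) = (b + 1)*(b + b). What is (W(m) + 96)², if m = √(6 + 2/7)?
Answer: 578832/49 + 6080*√77/49 ≈ 12902.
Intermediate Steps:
m = 2*√77/7 (m = √(6 + 2*(⅐)) = √(6 + 2/7) = √(44/7) = 2*√77/7 ≈ 2.5071)
W(b) = 2*b*(1 + b) (W(b) = (1 + b)*(2*b) = 2*b*(1 + b))
(W(m) + 96)² = (2*(2*√77/7)*(1 + 2*√77/7) + 96)² = (4*√77*(1 + 2*√77/7)/7 + 96)² = (96 + 4*√77*(1 + 2*√77/7)/7)²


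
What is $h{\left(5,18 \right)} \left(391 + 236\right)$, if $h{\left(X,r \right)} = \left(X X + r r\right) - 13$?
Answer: $210672$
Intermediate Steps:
$h{\left(X,r \right)} = -13 + X^{2} + r^{2}$ ($h{\left(X,r \right)} = \left(X^{2} + r^{2}\right) - 13 = -13 + X^{2} + r^{2}$)
$h{\left(5,18 \right)} \left(391 + 236\right) = \left(-13 + 5^{2} + 18^{2}\right) \left(391 + 236\right) = \left(-13 + 25 + 324\right) 627 = 336 \cdot 627 = 210672$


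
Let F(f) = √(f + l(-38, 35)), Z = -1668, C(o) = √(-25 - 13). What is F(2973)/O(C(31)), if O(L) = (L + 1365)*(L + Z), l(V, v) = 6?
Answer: -3415287*√331/2592042920453 + 909*I*√12578/5184085840906 ≈ -2.3972e-5 + 1.9665e-8*I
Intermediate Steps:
C(o) = I*√38 (C(o) = √(-38) = I*√38)
O(L) = (-1668 + L)*(1365 + L) (O(L) = (L + 1365)*(L - 1668) = (1365 + L)*(-1668 + L) = (-1668 + L)*(1365 + L))
F(f) = √(6 + f) (F(f) = √(f + 6) = √(6 + f))
F(2973)/O(C(31)) = √(6 + 2973)/(-2276820 + (I*√38)² - 303*I*√38) = √2979/(-2276820 - 38 - 303*I*√38) = (3*√331)/(-2276858 - 303*I*√38) = 3*√331/(-2276858 - 303*I*√38)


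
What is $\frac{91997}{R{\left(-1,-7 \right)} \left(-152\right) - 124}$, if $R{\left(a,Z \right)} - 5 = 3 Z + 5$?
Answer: $\frac{91997}{1548} \approx 59.43$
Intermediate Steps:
$R{\left(a,Z \right)} = 10 + 3 Z$ ($R{\left(a,Z \right)} = 5 + \left(3 Z + 5\right) = 5 + \left(5 + 3 Z\right) = 10 + 3 Z$)
$\frac{91997}{R{\left(-1,-7 \right)} \left(-152\right) - 124} = \frac{91997}{\left(10 + 3 \left(-7\right)\right) \left(-152\right) - 124} = \frac{91997}{\left(10 - 21\right) \left(-152\right) - 124} = \frac{91997}{\left(-11\right) \left(-152\right) - 124} = \frac{91997}{1672 - 124} = \frac{91997}{1548}$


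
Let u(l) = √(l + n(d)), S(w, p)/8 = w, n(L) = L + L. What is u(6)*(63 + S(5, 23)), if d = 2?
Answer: 103*√10 ≈ 325.71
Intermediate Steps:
n(L) = 2*L
S(w, p) = 8*w
u(l) = √(4 + l) (u(l) = √(l + 2*2) = √(l + 4) = √(4 + l))
u(6)*(63 + S(5, 23)) = √(4 + 6)*(63 + 8*5) = √10*(63 + 40) = √10*103 = 103*√10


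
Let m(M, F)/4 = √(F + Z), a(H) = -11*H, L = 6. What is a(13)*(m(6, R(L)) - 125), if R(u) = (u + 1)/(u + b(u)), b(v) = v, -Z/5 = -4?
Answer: 17875 - 286*√741/3 ≈ 15280.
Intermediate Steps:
Z = 20 (Z = -5*(-4) = 20)
R(u) = (1 + u)/(2*u) (R(u) = (u + 1)/(u + u) = (1 + u)/((2*u)) = (1 + u)*(1/(2*u)) = (1 + u)/(2*u))
m(M, F) = 4*√(20 + F) (m(M, F) = 4*√(F + 20) = 4*√(20 + F))
a(13)*(m(6, R(L)) - 125) = (-11*13)*(4*√(20 + (½)*(1 + 6)/6) - 125) = -143*(4*√(20 + (½)*(⅙)*7) - 125) = -143*(4*√(20 + 7/12) - 125) = -143*(4*√(247/12) - 125) = -143*(4*(√741/6) - 125) = -143*(2*√741/3 - 125) = -143*(-125 + 2*√741/3) = 17875 - 286*√741/3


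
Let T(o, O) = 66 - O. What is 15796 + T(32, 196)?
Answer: 15666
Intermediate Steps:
15796 + T(32, 196) = 15796 + (66 - 1*196) = 15796 + (66 - 196) = 15796 - 130 = 15666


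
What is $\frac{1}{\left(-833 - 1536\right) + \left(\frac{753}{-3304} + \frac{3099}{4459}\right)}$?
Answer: $- \frac{2104648}{4984928045} \approx -0.0004222$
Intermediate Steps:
$\frac{1}{\left(-833 - 1536\right) + \left(\frac{753}{-3304} + \frac{3099}{4459}\right)} = \frac{1}{\left(-833 - 1536\right) + \left(753 \left(- \frac{1}{3304}\right) + 3099 \cdot \frac{1}{4459}\right)} = \frac{1}{-2369 + \left(- \frac{753}{3304} + \frac{3099}{4459}\right)} = \frac{1}{-2369 + \frac{983067}{2104648}} = \frac{1}{- \frac{4984928045}{2104648}} = - \frac{2104648}{4984928045}$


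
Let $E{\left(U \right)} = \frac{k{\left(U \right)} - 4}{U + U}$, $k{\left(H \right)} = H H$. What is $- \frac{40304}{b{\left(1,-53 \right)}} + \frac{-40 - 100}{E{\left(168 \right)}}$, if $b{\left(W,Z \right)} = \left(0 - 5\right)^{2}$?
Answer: $- \frac{56927744}{35275} \approx -1613.8$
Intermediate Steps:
$k{\left(H \right)} = H^{2}$
$b{\left(W,Z \right)} = 25$ ($b{\left(W,Z \right)} = \left(-5\right)^{2} = 25$)
$E{\left(U \right)} = \frac{-4 + U^{2}}{2 U}$ ($E{\left(U \right)} = \frac{U^{2} - 4}{U + U} = \frac{-4 + U^{2}}{2 U}$)
$- \frac{40304}{b{\left(1,-53 \right)}} + \frac{-40 - 100}{E{\left(168 \right)}} = - \frac{40304}{25} + \frac{-40 - 100}{\frac{1}{2} \cdot 168 - \frac{2}{168}} = \left(-40304\right) \frac{1}{25} + \frac{-40 - 100}{84 - \frac{1}{84}} = - \frac{40304}{25} - \frac{140}{84 - \frac{1}{84}} = - \frac{40304}{25} - \frac{140}{\frac{7055}{84}} = - \frac{40304}{25} - \frac{2352}{1411} = - \frac{56927744}{35275}$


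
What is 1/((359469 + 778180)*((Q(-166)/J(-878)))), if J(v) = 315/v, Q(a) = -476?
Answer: 45/67922195896 ≈ 6.6252e-10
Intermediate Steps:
1/((359469 + 778180)*((Q(-166)/J(-878)))) = 1/((359469 + 778180)*((-476/(315/(-878))))) = 1/(1137649*((-476/(315*(-1/878))))) = 1/(1137649*((-476/(-315/878)))) = 1/(1137649*((-476*(-878/315)))) = 1/(1137649*(59704/45)) = (1/1137649)*(45/59704) = 45/67922195896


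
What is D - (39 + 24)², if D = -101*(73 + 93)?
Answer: -20735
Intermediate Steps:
D = -16766 (D = -101*166 = -16766)
D - (39 + 24)² = -16766 - (39 + 24)² = -16766 - 1*63² = -16766 - 1*3969 = -16766 - 3969 = -20735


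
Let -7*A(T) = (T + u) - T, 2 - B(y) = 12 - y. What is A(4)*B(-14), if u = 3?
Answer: 72/7 ≈ 10.286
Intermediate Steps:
B(y) = -10 + y (B(y) = 2 - (12 - y) = 2 + (-12 + y) = -10 + y)
A(T) = -3/7 (A(T) = -((T + 3) - T)/7 = -((3 + T) - T)/7 = -⅐*3 = -3/7)
A(4)*B(-14) = -3*(-10 - 14)/7 = -3/7*(-24) = 72/7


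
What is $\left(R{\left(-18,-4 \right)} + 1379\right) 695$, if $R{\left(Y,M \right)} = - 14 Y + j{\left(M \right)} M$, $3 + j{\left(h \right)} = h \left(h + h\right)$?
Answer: $1052925$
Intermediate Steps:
$j{\left(h \right)} = -3 + 2 h^{2}$ ($j{\left(h \right)} = -3 + h \left(h + h\right) = -3 + h 2 h = -3 + 2 h^{2}$)
$R{\left(Y,M \right)} = - 14 Y + M \left(-3 + 2 M^{2}\right)$ ($R{\left(Y,M \right)} = - 14 Y + \left(-3 + 2 M^{2}\right) M = - 14 Y + M \left(-3 + 2 M^{2}\right)$)
$\left(R{\left(-18,-4 \right)} + 1379\right) 695 = \left(\left(\left(-14\right) \left(-18\right) - 4 \left(-3 + 2 \left(-4\right)^{2}\right)\right) + 1379\right) 695 = \left(\left(252 - 4 \left(-3 + 2 \cdot 16\right)\right) + 1379\right) 695 = \left(\left(252 - 4 \left(-3 + 32\right)\right) + 1379\right) 695 = \left(\left(252 - 116\right) + 1379\right) 695 = \left(136 + 1379\right) 695 = 1515 \cdot 695 = 1052925$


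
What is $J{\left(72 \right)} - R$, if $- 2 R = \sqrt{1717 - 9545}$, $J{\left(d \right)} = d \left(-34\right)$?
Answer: $-2448 + i \sqrt{1957} \approx -2448.0 + 44.238 i$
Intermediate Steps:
$J{\left(d \right)} = - 34 d$
$R = - i \sqrt{1957}$ ($R = - \frac{\sqrt{1717 - 9545}}{2} = - \frac{\sqrt{-7828}}{2} = - \frac{2 i \sqrt{1957}}{2} = - i \sqrt{1957} \approx - 44.238 i$)
$J{\left(72 \right)} - R = \left(-34\right) 72 - - i \sqrt{1957} = -2448 + i \sqrt{1957}$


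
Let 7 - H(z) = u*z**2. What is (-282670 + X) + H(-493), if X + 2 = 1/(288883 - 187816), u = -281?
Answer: 6873981448969/101067 ≈ 6.8014e+7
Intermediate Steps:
H(z) = 7 + 281*z**2 (H(z) = 7 - (-281)*z**2 = 7 + 281*z**2)
X = -202133/101067 (X = -2 + 1/(288883 - 187816) = -2 + 1/101067 = -202133/101067 ≈ -2.0000)
(-282670 + X) + H(-493) = (-282670 - 202133/101067) + (7 + 281*(-493)**2) = -28568811023/101067 + (7 + 281*243049) = -28568811023/101067 + (7 + 68296769) = -28568811023/101067 + 68296776 = 6873981448969/101067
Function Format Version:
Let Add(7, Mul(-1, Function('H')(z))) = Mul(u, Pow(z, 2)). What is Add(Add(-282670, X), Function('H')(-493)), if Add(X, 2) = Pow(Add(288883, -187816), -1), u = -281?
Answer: Rational(6873981448969, 101067) ≈ 6.8014e+7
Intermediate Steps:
Function('H')(z) = Add(7, Mul(281, Pow(z, 2))) (Function('H')(z) = Add(7, Mul(-1, Mul(-281, Pow(z, 2)))) = Add(7, Mul(281, Pow(z, 2))))
X = Rational(-202133, 101067) (X = Add(-2, Pow(Add(288883, -187816), -1)) = Add(-2, Pow(101067, -1)) = Add(-2, Rational(1, 101067)) = Rational(-202133, 101067) ≈ -2.0000)
Add(Add(-282670, X), Function('H')(-493)) = Add(Add(-282670, Rational(-202133, 101067)), Add(7, Mul(281, Pow(-493, 2)))) = Add(Rational(-28568811023, 101067), Add(7, Mul(281, 243049))) = Add(Rational(-28568811023, 101067), Add(7, 68296769)) = Add(Rational(-28568811023, 101067), 68296776) = Rational(6873981448969, 101067)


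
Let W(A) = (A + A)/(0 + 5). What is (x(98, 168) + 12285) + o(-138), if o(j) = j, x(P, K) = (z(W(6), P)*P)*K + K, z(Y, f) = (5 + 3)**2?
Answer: 1066011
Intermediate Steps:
W(A) = 2*A/5 (W(A) = (2*A)/5 = (2*A)*(1/5) = 2*A/5)
z(Y, f) = 64 (z(Y, f) = 8**2 = 64)
x(P, K) = K + 64*K*P (x(P, K) = (64*P)*K + K = 64*K*P + K = K + 64*K*P)
(x(98, 168) + 12285) + o(-138) = (168*(1 + 64*98) + 12285) - 138 = (168*(1 + 6272) + 12285) - 138 = (168*6273 + 12285) - 138 = (1053864 + 12285) - 138 = 1066149 - 138 = 1066011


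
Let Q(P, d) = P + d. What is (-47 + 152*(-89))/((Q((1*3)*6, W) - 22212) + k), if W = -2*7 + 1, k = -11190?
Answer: 13575/33397 ≈ 0.40647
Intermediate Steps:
W = -13 (W = -14 + 1 = -13)
(-47 + 152*(-89))/((Q((1*3)*6, W) - 22212) + k) = (-47 + 152*(-89))/((((1*3)*6 - 13) - 22212) - 11190) = (-47 - 13528)/(((3*6 - 13) - 22212) - 11190) = -13575/(((18 - 13) - 22212) - 11190) = -13575/((5 - 22212) - 11190) = -13575/(-22207 - 11190) = -13575/(-33397) = -13575*(-1/33397) = 13575/33397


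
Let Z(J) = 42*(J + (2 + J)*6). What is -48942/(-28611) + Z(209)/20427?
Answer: 9333972/1967801 ≈ 4.7434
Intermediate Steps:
Z(J) = 504 + 294*J (Z(J) = 42*(J + (12 + 6*J)) = 42*(12 + 7*J) = 504 + 294*J)
-48942/(-28611) + Z(209)/20427 = -48942/(-28611) + (504 + 294*209)/20427 = -48942*(-1/28611) + (504 + 61446)*(1/20427) = 5438/3179 + 61950*(1/20427) = 5438/3179 + 20650/6809 = 9333972/1967801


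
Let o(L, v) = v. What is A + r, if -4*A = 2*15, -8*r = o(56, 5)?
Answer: -65/8 ≈ -8.1250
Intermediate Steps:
r = -5/8 (r = -⅛*5 = -5/8 ≈ -0.62500)
A = -15/2 ≈ -7.5000
A + r = -15/2 - 5/8 = -65/8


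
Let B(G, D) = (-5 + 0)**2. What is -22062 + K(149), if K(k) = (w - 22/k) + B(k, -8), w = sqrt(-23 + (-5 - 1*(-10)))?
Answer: -3283535/149 + 3*I*sqrt(2) ≈ -22037.0 + 4.2426*I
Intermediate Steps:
w = 3*I*sqrt(2) (w = sqrt(-23 + (-5 + 10)) = sqrt(-23 + 5) = sqrt(-18) = 3*I*sqrt(2) ≈ 4.2426*I)
B(G, D) = 25 (B(G, D) = (-5)**2 = 25)
K(k) = 25 - 22/k + 3*I*sqrt(2) (K(k) = (3*I*sqrt(2) - 22/k) + 25 = (-22/k + 3*I*sqrt(2)) + 25 = 25 - 22/k + 3*I*sqrt(2))
-22062 + K(149) = -22062 + (25 - 22/149 + 3*I*sqrt(2)) = -22062 + (3703/149 + 3*I*sqrt(2)) = -3283535/149 + 3*I*sqrt(2)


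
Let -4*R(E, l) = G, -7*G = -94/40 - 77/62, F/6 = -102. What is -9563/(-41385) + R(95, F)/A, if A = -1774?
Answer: 1900647953/8222702880 ≈ 0.23115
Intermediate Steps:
F = -612 (F = 6*(-102) = -612)
G = 2227/4340 (G = -(-94/40 - 77/62)/7 = -(-94*1/40 - 77*1/62)/7 = -(-47/20 - 77/62)/7 = -⅐*(-2227/620) = 2227/4340 ≈ 0.51313)
R(E, l) = -2227/17360 (R(E, l) = -¼*2227/4340 = -2227/17360)
-9563/(-41385) + R(95, F)/A = -9563/(-41385) - 2227/17360/(-1774) = -9563*(-1/41385) - 2227/17360*(-1/1774) = 9563/41385 + 2227/30796640 = 1900647953/8222702880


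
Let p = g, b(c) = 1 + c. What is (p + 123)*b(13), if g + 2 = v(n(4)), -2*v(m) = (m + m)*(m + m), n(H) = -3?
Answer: 1442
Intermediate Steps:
v(m) = -2*m² (v(m) = -(m + m)*(m + m)/2 = -2*m*2*m/2 = -2*m²)
g = -20 (g = -2 - 2*(-3)² = -2 - 2*9 = -2 - 18 = -20)
p = -20
(p + 123)*b(13) = (-20 + 123)*(1 + 13) = 103*14 = 1442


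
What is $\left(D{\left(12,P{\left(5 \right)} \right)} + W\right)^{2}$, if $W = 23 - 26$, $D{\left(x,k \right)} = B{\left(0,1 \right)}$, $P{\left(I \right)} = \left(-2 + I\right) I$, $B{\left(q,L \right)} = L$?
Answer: $4$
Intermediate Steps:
$P{\left(I \right)} = I \left(-2 + I\right)$
$D{\left(x,k \right)} = 1$
$W = -3$
$\left(D{\left(12,P{\left(5 \right)} \right)} + W\right)^{2} = \left(1 - 3\right)^{2} = \left(-2\right)^{2} = 4$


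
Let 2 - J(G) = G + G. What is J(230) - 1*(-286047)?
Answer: 285589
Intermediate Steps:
J(G) = 2 - 2*G (J(G) = 2 - (G + G) = 2 - 2*G)
J(230) - 1*(-286047) = (2 - 2*230) - 1*(-286047) = (2 - 460) + 286047 = -458 + 286047 = 285589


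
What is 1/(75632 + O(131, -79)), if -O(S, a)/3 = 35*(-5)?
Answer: 1/76157 ≈ 1.3131e-5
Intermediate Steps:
O(S, a) = 525 (O(S, a) = -105*(-5) = -3*(-175) = 525)
1/(75632 + O(131, -79)) = 1/(75632 + 525) = 1/76157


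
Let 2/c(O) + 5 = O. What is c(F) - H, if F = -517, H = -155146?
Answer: 40493105/261 ≈ 1.5515e+5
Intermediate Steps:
c(O) = 2/(-5 + O)
c(F) - H = 2/(-5 - 517) - 1*(-155146) = 2/(-522) + 155146 = 2*(-1/522) + 155146 = -1/261 + 155146 = 40493105/261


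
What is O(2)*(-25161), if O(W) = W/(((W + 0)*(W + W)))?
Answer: -25161/4 ≈ -6290.3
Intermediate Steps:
O(W) = 1/(2*W) (O(W) = W/((W*(2*W))) = W/((2*W²)) = W*(1/(2*W²)) = 1/(2*W))
O(2)*(-25161) = ((½)/2)*(-25161) = ((½)*(½))*(-25161) = (¼)*(-25161) = -25161/4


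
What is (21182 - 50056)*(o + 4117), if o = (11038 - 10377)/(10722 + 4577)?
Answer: -1818676358856/15299 ≈ -1.1888e+8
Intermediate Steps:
o = 661/15299 ≈ 0.043205
(21182 - 50056)*(o + 4117) = (21182 - 50056)*(661/15299 + 4117) = -28874*62986644/15299 = -1818676358856/15299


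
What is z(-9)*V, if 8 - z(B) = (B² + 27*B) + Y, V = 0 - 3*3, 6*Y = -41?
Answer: -3183/2 ≈ -1591.5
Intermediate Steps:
Y = -41/6 (Y = (⅙)*(-41) = -41/6 ≈ -6.8333)
V = -9 (V = 0 - 9 = -9)
z(B) = 89/6 - B² - 27*B (z(B) = 8 - ((B² + 27*B) - 41/6) = 8 - (-41/6 + B² + 27*B) = 8 + (41/6 - B² - 27*B) = 89/6 - B² - 27*B)
z(-9)*V = (89/6 - 1*(-9)² - 27*(-9))*(-9) = (89/6 - 1*81 + 243)*(-9) = (89/6 - 81 + 243)*(-9) = (1061/6)*(-9) = -3183/2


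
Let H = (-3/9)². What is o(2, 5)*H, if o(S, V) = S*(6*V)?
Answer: 20/3 ≈ 6.6667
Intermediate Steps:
o(S, V) = 6*S*V
H = ⅑ (H = (-3*⅑)² = (-⅓)² = ⅑ ≈ 0.11111)
o(2, 5)*H = (6*2*5)*(⅑) = 60*(⅑) = 20/3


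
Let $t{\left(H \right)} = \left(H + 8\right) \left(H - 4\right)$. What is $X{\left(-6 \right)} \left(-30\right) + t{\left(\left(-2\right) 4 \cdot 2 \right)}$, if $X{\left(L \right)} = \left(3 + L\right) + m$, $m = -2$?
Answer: $310$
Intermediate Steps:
$t{\left(H \right)} = \left(-4 + H\right) \left(8 + H\right)$ ($t{\left(H \right)} = \left(8 + H\right) \left(-4 + H\right) = \left(-4 + H\right) \left(8 + H\right)$)
$X{\left(L \right)} = 1 + L$ ($X{\left(L \right)} = \left(3 + L\right) - 2 = 1 + L$)
$X{\left(-6 \right)} \left(-30\right) + t{\left(\left(-2\right) 4 \cdot 2 \right)} = \left(1 - 6\right) \left(-30\right) + \left(-32 + \left(\left(-2\right) 4 \cdot 2\right)^{2} + 4 \left(-2\right) 4 \cdot 2\right) = \left(-5\right) \left(-30\right) + \left(-32 + \left(\left(-8\right) 2\right)^{2} + 4 \left(\left(-8\right) 2\right)\right) = 150 + \left(-32 + \left(-16\right)^{2} + 4 \left(-16\right)\right) = 150 - -160 = 150 + 160 = 310$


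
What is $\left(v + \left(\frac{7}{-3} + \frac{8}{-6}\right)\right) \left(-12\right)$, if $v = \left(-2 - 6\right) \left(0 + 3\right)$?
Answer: $332$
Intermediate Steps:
$v = -24$ ($v = \left(-8\right) 3 = -24$)
$\left(v + \left(\frac{7}{-3} + \frac{8}{-6}\right)\right) \left(-12\right) = \left(-24 + \left(\frac{7}{-3} + \frac{8}{-6}\right)\right) \left(-12\right) = \left(-24 + \left(7 \left(- \frac{1}{3}\right) + 8 \left(- \frac{1}{6}\right)\right)\right) \left(-12\right) = \left(-24 - \frac{11}{3}\right) \left(-12\right) = \left(- \frac{83}{3}\right) \left(-12\right) = 332$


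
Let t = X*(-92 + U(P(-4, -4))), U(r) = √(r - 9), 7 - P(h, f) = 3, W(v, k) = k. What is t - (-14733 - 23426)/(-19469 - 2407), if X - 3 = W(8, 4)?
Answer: -14126303/21876 + 7*I*√5 ≈ -645.74 + 15.652*I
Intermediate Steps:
P(h, f) = 4 (P(h, f) = 7 - 1*3 = 7 - 3 = 4)
X = 7 (X = 3 + 4 = 7)
U(r) = √(-9 + r)
t = -644 + 7*I*√5 (t = 7*(-92 + √(-9 + 4)) = 7*(-92 + √(-5)) = 7*(-92 + I*√5) = -644 + 7*I*√5 ≈ -644.0 + 15.652*I)
t - (-14733 - 23426)/(-19469 - 2407) = (-644 + 7*I*√5) - (-14733 - 23426)/(-19469 - 2407) = (-644 + 7*I*√5) - (-38159)/(-21876) = (-644 + 7*I*√5) - (-38159)*(-1)/21876 = (-644 + 7*I*√5) - 1*38159/21876 = (-644 + 7*I*√5) - 38159/21876 = -14126303/21876 + 7*I*√5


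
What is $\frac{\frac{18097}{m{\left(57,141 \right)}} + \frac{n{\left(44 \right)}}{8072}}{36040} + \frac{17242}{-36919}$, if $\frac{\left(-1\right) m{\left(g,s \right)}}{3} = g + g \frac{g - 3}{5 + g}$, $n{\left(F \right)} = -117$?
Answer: $- \frac{4991546398334957}{10652216105791296} \approx -0.46859$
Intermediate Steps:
$m{\left(g,s \right)} = - 3 g - \frac{3 g \left(-3 + g\right)}{5 + g}$ ($m{\left(g,s \right)} = - 3 \left(g + g \frac{g - 3}{5 + g}\right) = - 3 \left(g + g \frac{-3 + g}{5 + g}\right) = - 3 \left(g + \frac{g \left(-3 + g\right)}{5 + g}\right) = - 3 g - \frac{3 g \left(-3 + g\right)}{5 + g}$)
$\frac{\frac{18097}{m{\left(57,141 \right)}} + \frac{n{\left(44 \right)}}{8072}}{36040} + \frac{17242}{-36919} = \frac{\frac{18097}{\left(-6\right) 57 \frac{1}{5 + 57} \left(1 + 57\right)} - \frac{117}{8072}}{36040} + \frac{17242}{-36919} = \left(\frac{18097}{\left(-6\right) 57 \cdot \frac{1}{62} \cdot 58} - \frac{117}{8072}\right) \frac{1}{36040} + 17242 \left(- \frac{1}{36919}\right) = \left(\frac{18097}{\left(-6\right) 57 \cdot \frac{1}{62} \cdot 58} - \frac{117}{8072}\right) \frac{1}{36040} - \frac{17242}{36919} = \left(\frac{18097}{- \frac{9918}{31}} - \frac{117}{8072}\right) \frac{1}{36040} - \frac{17242}{36919} = \left(18097 \left(- \frac{31}{9918}\right) - \frac{117}{8072}\right) \frac{1}{36040} - \frac{17242}{36919} = \left(- \frac{561007}{9918} - \frac{117}{8072}\right) \frac{1}{36040} - \frac{17242}{36919} = \left(- \frac{2264804455}{40029048}\right) \frac{1}{36040} - \frac{17242}{36919} = - \frac{452960891}{288529377984} - \frac{17242}{36919} = - \frac{4991546398334957}{10652216105791296}$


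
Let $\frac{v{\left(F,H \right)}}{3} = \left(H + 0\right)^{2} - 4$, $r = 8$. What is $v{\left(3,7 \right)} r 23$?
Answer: $24840$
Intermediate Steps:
$v{\left(F,H \right)} = -12 + 3 H^{2}$ ($v{\left(F,H \right)} = 3 \left(\left(H + 0\right)^{2} - 4\right) = 3 \left(H^{2} - 4\right) = 3 \left(-4 + H^{2}\right) = -12 + 3 H^{2}$)
$v{\left(3,7 \right)} r 23 = \left(-12 + 3 \cdot 7^{2}\right) 8 \cdot 23 = \left(-12 + 3 \cdot 49\right) 8 \cdot 23 = \left(-12 + 147\right) 8 \cdot 23 = 135 \cdot 8 \cdot 23 = 1080 \cdot 23 = 24840$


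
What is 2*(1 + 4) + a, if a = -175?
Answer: -165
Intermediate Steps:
2*(1 + 4) + a = 2*(1 + 4) - 175 = 2*5 - 175 = 10 - 175 = -165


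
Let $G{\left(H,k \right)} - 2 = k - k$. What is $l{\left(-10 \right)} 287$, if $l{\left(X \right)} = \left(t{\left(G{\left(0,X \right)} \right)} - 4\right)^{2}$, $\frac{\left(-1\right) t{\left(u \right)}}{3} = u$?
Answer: $28700$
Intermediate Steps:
$G{\left(H,k \right)} = 2$ ($G{\left(H,k \right)} = 2 + \left(k - k\right) = 2 + 0 = 2$)
$t{\left(u \right)} = - 3 u$
$l{\left(X \right)} = 100$ ($l{\left(X \right)} = \left(\left(-3\right) 2 - 4\right)^{2} = \left(-6 - 4\right)^{2} = \left(-10\right)^{2} = 100$)
$l{\left(-10 \right)} 287 = 100 \cdot 287 = 28700$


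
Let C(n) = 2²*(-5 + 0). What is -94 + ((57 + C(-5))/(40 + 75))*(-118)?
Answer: -15176/115 ≈ -131.97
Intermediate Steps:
C(n) = -20 (C(n) = 4*(-5) = -20)
-94 + ((57 + C(-5))/(40 + 75))*(-118) = -94 + ((57 - 20)/(40 + 75))*(-118) = -94 + (37/115)*(-118) = -94 - 4366/115 = -15176/115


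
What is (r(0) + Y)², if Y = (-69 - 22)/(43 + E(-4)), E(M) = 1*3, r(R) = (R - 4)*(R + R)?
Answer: 8281/2116 ≈ 3.9135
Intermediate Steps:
r(R) = 2*R*(-4 + R) (r(R) = (-4 + R)*(2*R) = 2*R*(-4 + R))
E(M) = 3
Y = -91/46 (Y = (-69 - 22)/(43 + 3) = -91/46 ≈ -1.9783)
(r(0) + Y)² = (2*0*(-4 + 0) - 91/46)² = (2*0*(-4) - 91/46)² = (0 - 91/46)² = (-91/46)² = 8281/2116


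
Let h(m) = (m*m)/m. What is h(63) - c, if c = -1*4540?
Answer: 4603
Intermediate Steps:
c = -4540
h(m) = m (h(m) = m²/m = m)
h(63) - c = 63 - 1*(-4540) = 63 + 4540 = 4603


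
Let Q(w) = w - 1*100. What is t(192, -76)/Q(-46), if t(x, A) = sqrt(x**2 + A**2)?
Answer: -2*sqrt(2665)/73 ≈ -1.4143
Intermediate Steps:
Q(w) = -100 + w (Q(w) = w - 100 = -100 + w)
t(x, A) = sqrt(A**2 + x**2)
t(192, -76)/Q(-46) = sqrt((-76)**2 + 192**2)/(-100 - 46) = sqrt(5776 + 36864)/(-146) = sqrt(42640)*(-1/146) = (4*sqrt(2665))*(-1/146) = -2*sqrt(2665)/73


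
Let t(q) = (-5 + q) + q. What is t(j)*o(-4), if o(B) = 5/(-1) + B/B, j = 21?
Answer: -148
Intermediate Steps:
o(B) = -4 (o(B) = 5*(-1) + 1 = -5 + 1 = -4)
t(q) = -5 + 2*q
t(j)*o(-4) = (-5 + 2*21)*(-4) = (-5 + 42)*(-4) = 37*(-4) = -148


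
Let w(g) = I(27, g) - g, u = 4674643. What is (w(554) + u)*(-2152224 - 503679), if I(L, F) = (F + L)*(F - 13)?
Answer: -13248733084230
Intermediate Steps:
I(L, F) = (-13 + F)*(F + L) (I(L, F) = (F + L)*(-13 + F) = (-13 + F)*(F + L))
w(g) = -351 + g**2 + 13*g (w(g) = (g**2 - 13*g - 13*27 + g*27) - g = (g**2 - 13*g - 351 + 27*g) - g = (-351 + g**2 + 14*g) - g = -351 + g**2 + 13*g)
(w(554) + u)*(-2152224 - 503679) = ((-351 + 554**2 + 13*554) + 4674643)*(-2152224 - 503679) = ((-351 + 306916 + 7202) + 4674643)*(-2655903) = (313767 + 4674643)*(-2655903) = 4988410*(-2655903) = -13248733084230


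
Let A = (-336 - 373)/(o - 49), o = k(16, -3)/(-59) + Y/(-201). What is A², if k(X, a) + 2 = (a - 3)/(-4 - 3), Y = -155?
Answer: 3464054279551089/16016116056196 ≈ 216.29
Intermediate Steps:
k(X, a) = -11/7 - a/7 (k(X, a) = -2 + (a - 3)/(-4 - 3) = -2 + (-3 + a)/(-7) = -2 + (-3 + a)*(-⅐) = -2 + (3/7 - a/7) = -11/7 - a/7)
o = 65623/83013 (o = (-11/7 - ⅐*(-3))/(-59) - 155/(-201) = (-11/7 + 3/7)*(-1/59) - 155*(-1/201) = -8/7*(-1/59) + 155/201 = 8/413 + 155/201 = 65623/83013 ≈ 0.79051)
A = 58856217/4002014 (A = (-336 - 373)/(65623/83013 - 49) = -709/(-4002014/83013) = -709*(-83013/4002014) = 58856217/4002014 ≈ 14.707)
A² = (58856217/4002014)² = 3464054279551089/16016116056196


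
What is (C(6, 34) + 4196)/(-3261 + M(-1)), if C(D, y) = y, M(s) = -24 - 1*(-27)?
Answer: -235/181 ≈ -1.2983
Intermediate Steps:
M(s) = 3 (M(s) = -24 + 27 = 3)
(C(6, 34) + 4196)/(-3261 + M(-1)) = (34 + 4196)/(-3261 + 3) = 4230/(-3258) = 4230*(-1/3258) = -235/181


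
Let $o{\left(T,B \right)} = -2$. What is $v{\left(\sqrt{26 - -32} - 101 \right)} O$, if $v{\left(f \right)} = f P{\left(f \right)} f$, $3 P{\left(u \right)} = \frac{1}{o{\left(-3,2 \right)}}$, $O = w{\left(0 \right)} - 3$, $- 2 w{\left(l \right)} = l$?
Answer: $\frac{\left(101 - \sqrt{58}\right)^{2}}{2} \approx 4360.3$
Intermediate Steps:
$w{\left(l \right)} = - \frac{l}{2}$
$O = -3$ ($O = \left(- \frac{1}{2}\right) 0 - 3 = 0 - 3 = -3$)
$P{\left(u \right)} = - \frac{1}{6}$ ($P{\left(u \right)} = \frac{1}{3 \left(-2\right)} = \frac{1}{3} \left(- \frac{1}{2}\right) = - \frac{1}{6}$)
$v{\left(f \right)} = - \frac{f^{2}}{6}$ ($v{\left(f \right)} = f \left(- \frac{1}{6}\right) f = - \frac{f}{6} f = - \frac{f^{2}}{6}$)
$v{\left(\sqrt{26 - -32} - 101 \right)} O = - \frac{\left(\sqrt{26 - -32} - 101\right)^{2}}{6} \left(-3\right) = - \frac{\left(\sqrt{26 + 32} - 101\right)^{2}}{6} \left(-3\right) = - \frac{\left(\sqrt{58} - 101\right)^{2}}{6} \left(-3\right) = - \frac{\left(-101 + \sqrt{58}\right)^{2}}{6} \left(-3\right) = \frac{\left(-101 + \sqrt{58}\right)^{2}}{2}$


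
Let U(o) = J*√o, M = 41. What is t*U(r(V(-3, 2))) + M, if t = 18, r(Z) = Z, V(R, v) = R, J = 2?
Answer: 41 + 36*I*√3 ≈ 41.0 + 62.354*I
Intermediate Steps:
U(o) = 2*√o
t*U(r(V(-3, 2))) + M = 18*(2*√(-3)) + 41 = 18*(2*(I*√3)) + 41 = 18*(2*I*√3) + 41 = 36*I*√3 + 41 = 41 + 36*I*√3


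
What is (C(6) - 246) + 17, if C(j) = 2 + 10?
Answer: -217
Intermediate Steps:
C(j) = 12
(C(6) - 246) + 17 = (12 - 246) + 17 = -234 + 17 = -217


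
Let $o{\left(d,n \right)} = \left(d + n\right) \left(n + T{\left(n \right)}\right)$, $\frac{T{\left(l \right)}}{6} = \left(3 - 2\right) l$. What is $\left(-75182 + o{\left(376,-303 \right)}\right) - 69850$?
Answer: $-299865$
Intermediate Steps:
$T{\left(l \right)} = 6 l$ ($T{\left(l \right)} = 6 \left(3 - 2\right) l = 6 \cdot 1 l = 6 l$)
$o{\left(d,n \right)} = 7 n \left(d + n\right)$ ($o{\left(d,n \right)} = \left(d + n\right) \left(n + 6 n\right) = \left(d + n\right) 7 n = 7 n \left(d + n\right)$)
$\left(-75182 + o{\left(376,-303 \right)}\right) - 69850 = \left(-75182 + 7 \left(-303\right) \left(376 - 303\right)\right) - 69850 = \left(-75182 + 7 \left(-303\right) 73\right) - 69850 = \left(-75182 - 154833\right) - 69850 = -230015 - 69850 = -299865$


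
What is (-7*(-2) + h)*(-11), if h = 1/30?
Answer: -4631/30 ≈ -154.37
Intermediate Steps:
h = 1/30 ≈ 0.033333
(-7*(-2) + h)*(-11) = (-7*(-2) + 1/30)*(-11) = (14 + 1/30)*(-11) = (421/30)*(-11) = -4631/30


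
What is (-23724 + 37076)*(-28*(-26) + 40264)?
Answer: 547325184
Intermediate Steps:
(-23724 + 37076)*(-28*(-26) + 40264) = 13352*(728 + 40264) = 13352*40992 = 547325184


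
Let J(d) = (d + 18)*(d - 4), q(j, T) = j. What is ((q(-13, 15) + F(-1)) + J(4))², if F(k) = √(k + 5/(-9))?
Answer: (39 - I*√14)²/9 ≈ 167.44 - 32.428*I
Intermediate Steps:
F(k) = √(-5/9 + k) (F(k) = √(k + 5*(-⅑)) = √(k - 5/9) = √(-5/9 + k))
J(d) = (-4 + d)*(18 + d) (J(d) = (18 + d)*(-4 + d) = (-4 + d)*(18 + d))
((q(-13, 15) + F(-1)) + J(4))² = ((-13 + √(-5 + 9*(-1))/3) + (-72 + 4² + 14*4))² = ((-13 + √(-5 - 9)/3) + (-72 + 16 + 56))² = ((-13 + √(-14)/3) + 0)² = ((-13 + (I*√14)/3) + 0)² = ((-13 + I*√14/3) + 0)² = (-13 + I*√14/3)²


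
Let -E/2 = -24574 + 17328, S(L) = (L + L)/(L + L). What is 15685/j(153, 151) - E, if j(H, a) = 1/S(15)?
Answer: 1193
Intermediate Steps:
S(L) = 1 (S(L) = (2*L)/((2*L)) = (2*L)*(1/(2*L)) = 1)
j(H, a) = 1 (j(H, a) = 1/1 = 1)
E = 14492 (E = -2*(-24574 + 17328) = -2*(-7246) = 14492)
15685/j(153, 151) - E = 15685/1 - 1*14492 = 15685*1 - 14492 = 15685 - 14492 = 1193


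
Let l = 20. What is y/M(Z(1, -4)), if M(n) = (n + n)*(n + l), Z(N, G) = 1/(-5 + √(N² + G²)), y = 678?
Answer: -256962/3001 + 50850*√17/3001 ≈ -15.762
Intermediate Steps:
Z(N, G) = 1/(-5 + √(G² + N²))
M(n) = 2*n*(20 + n) (M(n) = (n + n)*(n + 20) = (2*n)*(20 + n) = 2*n*(20 + n))
y/M(Z(1, -4)) = 678/((2*(20 + 1/(-5 + √((-4)² + 1²)))/(-5 + √((-4)² + 1²)))) = 678/((2*(20 + 1/(-5 + √(16 + 1)))/(-5 + √(16 + 1)))) = 678/((2*(20 + 1/(-5 + √17))/(-5 + √17))) = 678*((-5 + √17)/(2*(20 + 1/(-5 + √17)))) = 339*(-5 + √17)/(20 + 1/(-5 + √17))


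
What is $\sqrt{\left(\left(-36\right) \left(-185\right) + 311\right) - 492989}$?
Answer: $3 i \sqrt{54002} \approx 697.15 i$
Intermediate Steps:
$\sqrt{\left(\left(-36\right) \left(-185\right) + 311\right) - 492989} = \sqrt{\left(6660 + 311\right) - 492989} = \sqrt{6971 - 492989} = \sqrt{-486018} = 3 i \sqrt{54002}$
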